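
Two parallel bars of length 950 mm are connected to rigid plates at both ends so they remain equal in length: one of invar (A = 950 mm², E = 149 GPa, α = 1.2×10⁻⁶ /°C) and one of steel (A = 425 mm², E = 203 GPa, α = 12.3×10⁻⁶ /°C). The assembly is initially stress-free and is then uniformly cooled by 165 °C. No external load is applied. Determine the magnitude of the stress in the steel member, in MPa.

σ ≈ 231 MPa (tensile)

Both members must finish at the same length. With the larger α, the steel tends to over-contract; the plates restrain it, putting the steel in tension and the invar in compression. With no external load the two internal forces are equal and opposite, magnitude P.
Equating the net (thermal + elastic) strains gives |α₁ − α₂|·ΔT = P·[1/(A₁E₁) + 1/(A₂E₂)].
|α₁ − α₂|·ΔT = 11.1×10⁻⁶ × 165 = 0.001832.
1/(A₁E₁) + 1/(A₂E₂) = 1/(950×149×10³) + 1/(425×203×10³) = 1.866×10⁻⁸ N⁻¹.
P = 0.001832 / 1.866×10⁻⁸ = 98170 N = 98.17 kN.
σ_{steel} = P/A₂ = 98170/425 = 231 MPa, tensile.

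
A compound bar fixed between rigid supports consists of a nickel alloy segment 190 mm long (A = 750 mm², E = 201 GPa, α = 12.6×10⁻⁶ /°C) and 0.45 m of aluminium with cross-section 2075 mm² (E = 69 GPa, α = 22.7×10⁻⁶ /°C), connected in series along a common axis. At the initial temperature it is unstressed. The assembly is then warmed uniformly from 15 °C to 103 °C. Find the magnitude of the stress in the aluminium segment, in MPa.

If the supports were absent, the total length change would be Σ αᵢΔT Lᵢ = 12.6×10⁻⁶×88×190 + 22.7×10⁻⁶×88×450 = 1.11 mm.
The rigid supports impose zero overall length change; the single axial force P common to all segments must satisfy P Σ Lᵢ/(AᵢEᵢ) = δ_free.
The series flexibility is Σ Lᵢ/(AᵢEᵢ) = 190/(750×201×10³) + 450/(2075×69×10³) = 4.403×10⁻⁶ mm/N.
Hence P = δ_free / Σ(L/AE) = 1.11/4.403×10⁻⁶ = 252 kN (compressive).
σ_{aluminium} = P / A = 252000 / 2075 = 121.4 MPa.

σ ≈ 121 MPa (compressive)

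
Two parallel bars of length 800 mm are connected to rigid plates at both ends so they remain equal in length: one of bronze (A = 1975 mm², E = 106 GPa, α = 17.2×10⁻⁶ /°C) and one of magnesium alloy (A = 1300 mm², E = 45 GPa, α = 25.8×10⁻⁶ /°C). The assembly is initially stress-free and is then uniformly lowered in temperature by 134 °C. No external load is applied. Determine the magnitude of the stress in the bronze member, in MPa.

Equilibrium of a rigid end plate with no external load gives equal and opposite internal forces ±P in the two members. Since α_{magnesium alloy} > α_{bronze}, cooling drives the magnesium alloy into tension and the bronze into compression.
Compatibility of the two members (thermal + elastic change equal): (α₁ − α₂)ΔT = P·[1/(A₁E₁) + 1/(A₂E₂)].
|α₁ − α₂|·ΔT = 8.6×10⁻⁶ × 134 = 0.001152.
1/(A₁E₁) + 1/(A₂E₂) = 1/(1975×106×10³) + 1/(1300×45×10³) = 2.187×10⁻⁸ N⁻¹.
So P = 0.001152 / 2.187×10⁻⁸ = 52.69 kN.
σ_{bronze} = P/A₁ = 52690/1975 = 26.68 MPa, compressive.

σ ≈ 26.7 MPa (compressive)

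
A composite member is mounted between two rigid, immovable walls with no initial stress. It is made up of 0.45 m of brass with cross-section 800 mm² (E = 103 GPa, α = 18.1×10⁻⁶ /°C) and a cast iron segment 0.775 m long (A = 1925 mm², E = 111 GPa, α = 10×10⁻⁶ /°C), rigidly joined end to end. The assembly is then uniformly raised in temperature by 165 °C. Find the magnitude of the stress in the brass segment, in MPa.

σ ≈ 361 MPa (compressive)

With the walls removed the bar would change length by δ_free = Σ αᵢΔT Lᵢ = 18.1×10⁻⁶×165×450 + 10×10⁻⁶×165×775 = 2.623 mm.
The walls prevent any net length change, so an axial force P (same in every segment) develops. Compatibility: P · Σ Lᵢ/(AᵢEᵢ) = δ_free.
Σ Lᵢ/(AᵢEᵢ) = 450/(800×103×10³) + 775/(1925×111×10³) = 9.088×10⁻⁶ mm/N.
Hence P = δ_free / Σ(L/AE) = 2.623/9.088×10⁻⁶ = 288.6 kN (compressive).
σ_{brass} = P / A = 288600 / 800 = 360.7 MPa.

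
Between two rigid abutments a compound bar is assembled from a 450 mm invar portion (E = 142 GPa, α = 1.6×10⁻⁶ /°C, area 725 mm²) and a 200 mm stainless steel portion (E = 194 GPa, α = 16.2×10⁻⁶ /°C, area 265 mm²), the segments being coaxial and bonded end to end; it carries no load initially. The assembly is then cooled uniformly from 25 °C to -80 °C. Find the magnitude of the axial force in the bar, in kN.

If the supports were absent, the total length change would be Σ αᵢΔT Lᵢ = 1.6×10⁻⁶×105×450 + 16.2×10⁻⁶×105×200 = 0.4158 mm.
The rigid supports impose zero overall length change; the single axial force P common to all segments must satisfy P Σ Lᵢ/(AᵢEᵢ) = δ_free.
Σ Lᵢ/(AᵢEᵢ) = 450/(725×142×10³) + 200/(265×194×10³) = 8.261×10⁻⁶ mm/N.
P = 0.4158 / 8.261×10⁻⁶ = 50330 N = 50.33 kN, tensile.

P ≈ 50.3 kN (tensile)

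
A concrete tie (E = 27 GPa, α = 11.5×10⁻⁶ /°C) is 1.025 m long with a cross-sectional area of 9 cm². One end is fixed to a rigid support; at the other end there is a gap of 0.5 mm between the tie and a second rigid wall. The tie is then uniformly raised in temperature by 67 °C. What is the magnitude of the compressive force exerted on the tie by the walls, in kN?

P ≈ 6.87 kN

If the wall were absent the tie would grow by αΔT L = 11.5×10⁻⁶ × 67 × 1025 = 0.7898 mm.
The gap closes (δ_free > 0.5 mm) and the wall then resists a further 0.7898 − 0.5 = 0.2898 mm of expansion.
That suppressed elongation corresponds to σ = E·Δ/L = 27×10³ × 0.2898/1025 = 7.633 MPa.
Force on the wall = σA = 7.633 × 900 mm² = 6.869 kN.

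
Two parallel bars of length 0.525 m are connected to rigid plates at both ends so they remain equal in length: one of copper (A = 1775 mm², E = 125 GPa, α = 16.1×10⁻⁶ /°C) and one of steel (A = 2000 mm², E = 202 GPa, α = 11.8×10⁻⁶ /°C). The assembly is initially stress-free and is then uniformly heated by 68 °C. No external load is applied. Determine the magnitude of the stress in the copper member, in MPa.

Both members must finish at the same length. With the larger α, the copper tends to over-expand; the plates restrain it, putting the copper in compression and the steel in tension. With no external load the two internal forces are equal and opposite, magnitude P.
Equating the net (thermal + elastic) strains gives |α₁ − α₂|·ΔT = P·[1/(A₁E₁) + 1/(A₂E₂)].
|α₁ − α₂|·ΔT = 4.3×10⁻⁶ × 68 = 0.0002924.
1/(A₁E₁) + 1/(A₂E₂) = 1/(1775×125×10³) + 1/(2000×202×10³) = 6.982×10⁻⁹ N⁻¹.
P = 0.0002924 / 6.982×10⁻⁹ = 41880 N = 41.88 kN.
σ_{copper} = P/A₁ = 41880/1775 = 23.59 MPa, compressive.

σ ≈ 23.6 MPa (compressive)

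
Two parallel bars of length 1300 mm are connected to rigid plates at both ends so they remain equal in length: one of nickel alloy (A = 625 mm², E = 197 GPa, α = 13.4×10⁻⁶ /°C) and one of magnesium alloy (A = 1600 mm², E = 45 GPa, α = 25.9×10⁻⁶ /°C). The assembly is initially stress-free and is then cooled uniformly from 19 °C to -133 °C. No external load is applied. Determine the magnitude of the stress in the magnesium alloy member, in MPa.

σ ≈ 54 MPa (tensile)

Equilibrium of a rigid end plate with no external load gives equal and opposite internal forces ±P in the two members. Since α_{magnesium alloy} > α_{nickel alloy}, cooling drives the magnesium alloy into tension and the nickel alloy into compression.
Compatibility of the two members (thermal + elastic change equal): (α₁ − α₂)ΔT = P·[1/(A₁E₁) + 1/(A₂E₂)].
|α₁ − α₂|·ΔT = 12.5×10⁻⁶ × 152 = 0.0019.
1/(A₁E₁) + 1/(A₂E₂) = 1/(625×197×10³) + 1/(1600×45×10³) = 2.201×10⁻⁸ N⁻¹.
P = 0.0019 / 2.201×10⁻⁸ = 86320 N = 86.32 kN.
σ_{magnesium alloy} = P/A₂ = 86320/1600 = 53.95 MPa, tensile.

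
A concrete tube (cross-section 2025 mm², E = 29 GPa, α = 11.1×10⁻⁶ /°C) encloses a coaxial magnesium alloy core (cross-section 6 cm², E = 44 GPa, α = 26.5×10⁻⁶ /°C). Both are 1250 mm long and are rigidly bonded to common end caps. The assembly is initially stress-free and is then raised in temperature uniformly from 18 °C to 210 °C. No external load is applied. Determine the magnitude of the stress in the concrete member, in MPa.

The magnesium alloy has the larger α, so on heating it would change length more than the concrete if both were free. The rigid plates force a common final length, so the magnesium alloy is put into compression and the concrete into tension, with equal and opposite forces P (no external load).
Equating the net (thermal + elastic) strains gives |α₁ − α₂|·ΔT = P·[1/(A₁E₁) + 1/(A₂E₂)].
|α₁ − α₂|·ΔT = 15.4×10⁻⁶ × 192 = 0.002957.
1/(A₁E₁) + 1/(A₂E₂) = 1/(2025×29×10³) + 1/(600×44×10³) = 5.491×10⁻⁸ N⁻¹.
So P = 0.002957 / 5.491×10⁻⁸ = 53.85 kN.
σ_{concrete} = P/A₁ = 53850/2025 = 26.59 MPa, tensile.

σ ≈ 26.6 MPa (tensile)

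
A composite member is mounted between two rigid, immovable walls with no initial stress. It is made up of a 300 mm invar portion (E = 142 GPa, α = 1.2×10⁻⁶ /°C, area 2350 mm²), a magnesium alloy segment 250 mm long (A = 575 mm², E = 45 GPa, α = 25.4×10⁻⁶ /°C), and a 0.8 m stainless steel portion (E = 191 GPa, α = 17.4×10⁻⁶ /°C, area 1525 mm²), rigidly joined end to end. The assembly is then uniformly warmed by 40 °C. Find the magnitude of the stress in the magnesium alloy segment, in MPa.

If the supports were absent, the total length change would be Σ αᵢΔT Lᵢ = 1.2×10⁻⁶×40×300 + 25.4×10⁻⁶×40×250 + 17.4×10⁻⁶×40×800 = 0.8252 mm.
The rigid supports impose zero overall length change; the single axial force P common to all segments must satisfy P Σ Lᵢ/(AᵢEᵢ) = δ_free.
The series flexibility is Σ Lᵢ/(AᵢEᵢ) = 300/(2350×142×10³) + 250/(575×45×10³) + 800/(1525×191×10³) = 1.331×10⁻⁵ mm/N.
P = 0.8252 / 1.331×10⁻⁵ = 62010 N = 62.01 kN, compressive.
σ_{magnesium alloy} = P / A = 62010 / 575 = 107.8 MPa.

σ ≈ 108 MPa (compressive)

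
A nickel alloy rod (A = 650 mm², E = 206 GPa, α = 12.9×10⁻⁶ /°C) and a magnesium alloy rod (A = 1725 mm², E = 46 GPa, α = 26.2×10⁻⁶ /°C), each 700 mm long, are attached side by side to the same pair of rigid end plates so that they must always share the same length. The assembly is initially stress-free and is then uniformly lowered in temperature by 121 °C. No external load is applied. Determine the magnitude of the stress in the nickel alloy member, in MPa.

Both members must finish at the same length. With the larger α, the magnesium alloy tends to over-contract; the plates restrain it, putting the magnesium alloy in tension and the nickel alloy in compression. With no external load the two internal forces are equal and opposite, magnitude P.
Compatibility of the two members (thermal + elastic change equal): (α₁ − α₂)ΔT = P·[1/(A₁E₁) + 1/(A₂E₂)].
|α₁ − α₂|·ΔT = 13.3×10⁻⁶ × 121 = 0.001609.
1/(A₁E₁) + 1/(A₂E₂) = 1/(650×206×10³) + 1/(1725×46×10³) = 2.007×10⁻⁸ N⁻¹.
So P = 0.001609 / 2.007×10⁻⁸ = 80.18 kN.
σ_{nickel alloy} = P/A₁ = 80180/650 = 123.4 MPa, compressive.

σ ≈ 123 MPa (compressive)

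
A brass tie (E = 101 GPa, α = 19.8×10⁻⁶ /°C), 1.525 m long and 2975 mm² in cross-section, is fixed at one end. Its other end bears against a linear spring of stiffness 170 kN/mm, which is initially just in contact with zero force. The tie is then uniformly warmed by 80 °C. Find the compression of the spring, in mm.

Free thermal expansion: δ_free = αΔT L = 19.8×10⁻⁶ × 80 × 1525 = 2.416 mm.
Let P be the compressive force at the spring. The tie shortens elastically by PL/(AE) and the spring compresses by P/k; together these equal δ_free.
So P = δ_free / [L/(AE) + 1/k] = 2.416 / [ 1525/(2975×101×10³) + 1/(170×10³) ].
P = 2.416 / 1.096×10⁻⁵ = 220400 N.
Spring compression = P/k = 220400/(170×10³) = 1.297 mm.

δ ≈ 1.3 mm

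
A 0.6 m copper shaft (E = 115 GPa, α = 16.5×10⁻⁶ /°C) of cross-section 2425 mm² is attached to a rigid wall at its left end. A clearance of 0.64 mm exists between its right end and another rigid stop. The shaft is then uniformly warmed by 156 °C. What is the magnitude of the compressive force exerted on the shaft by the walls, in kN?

If the wall were absent the shaft would grow by αΔT L = 16.5×10⁻⁶ × 156 × 600 = 1.544 mm.
This exceeds the 0.64 mm gap, so the wall pushes back. The portion of expansion that must be recovered elastically is δ_free − gap = 1.544 − 0.64 = 0.9044 mm.
That suppressed elongation corresponds to σ = E·Δ/L = 115×10³ × 0.9044/600 = 173.3 MPa.
P = σA = 173.3 × 2425 = 420.4 kN.

P ≈ 420 kN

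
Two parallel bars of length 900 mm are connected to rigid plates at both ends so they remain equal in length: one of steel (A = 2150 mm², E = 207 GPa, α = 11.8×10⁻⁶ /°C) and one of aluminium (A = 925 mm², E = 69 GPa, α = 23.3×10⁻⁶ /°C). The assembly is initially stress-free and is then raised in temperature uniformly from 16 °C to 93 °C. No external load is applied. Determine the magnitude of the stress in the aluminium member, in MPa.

Equilibrium of a rigid end plate with no external load gives equal and opposite internal forces ±P in the two members. Since α_{aluminium} > α_{steel}, heating drives the aluminium into compression and the steel into tension.
Equating the net (thermal + elastic) strains gives |α₁ − α₂|·ΔT = P·[1/(A₁E₁) + 1/(A₂E₂)].
|α₁ − α₂|·ΔT = 11.5×10⁻⁶ × 77 = 0.0008855.
1/(A₁E₁) + 1/(A₂E₂) = 1/(2150×207×10³) + 1/(925×69×10³) = 1.791×10⁻⁸ N⁻¹.
P = 0.0008855 / 1.791×10⁻⁸ = 49430 N = 49.43 kN.
σ_{aluminium} = P/A₂ = 49430/925 = 53.44 MPa, compressive.

σ ≈ 53.4 MPa (compressive)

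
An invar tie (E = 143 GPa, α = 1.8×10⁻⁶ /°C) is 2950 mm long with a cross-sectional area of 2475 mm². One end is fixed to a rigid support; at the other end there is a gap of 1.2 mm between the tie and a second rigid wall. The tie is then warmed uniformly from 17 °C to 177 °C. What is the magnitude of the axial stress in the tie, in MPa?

Unrestrained expansion: δ_free = αΔT L = 1.8×10⁻⁶ × 160 × 2950 = 0.8496 mm.
This is smaller than the 1.2 mm clearance, so the tie expands freely without reaching the stop — the stress is zero.

σ ≈ 0 MPa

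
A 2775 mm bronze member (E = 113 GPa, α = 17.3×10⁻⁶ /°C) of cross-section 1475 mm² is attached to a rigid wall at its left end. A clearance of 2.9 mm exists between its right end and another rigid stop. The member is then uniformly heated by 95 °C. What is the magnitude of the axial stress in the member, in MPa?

σ ≈ 67.6 MPa (compressive)

Unrestrained expansion: δ_free = αΔT L = 17.3×10⁻⁶ × 95 × 2775 = 4.561 mm.
This exceeds the 2.9 mm gap, so the wall pushes back. The portion of expansion that must be recovered elastically is δ_free − gap = 4.561 − 2.9 = 1.661 mm.
Compatibility: PL/(AE) = 1.661 mm, so σ = P/A = E × (1.661/2775) = 67.63 MPa.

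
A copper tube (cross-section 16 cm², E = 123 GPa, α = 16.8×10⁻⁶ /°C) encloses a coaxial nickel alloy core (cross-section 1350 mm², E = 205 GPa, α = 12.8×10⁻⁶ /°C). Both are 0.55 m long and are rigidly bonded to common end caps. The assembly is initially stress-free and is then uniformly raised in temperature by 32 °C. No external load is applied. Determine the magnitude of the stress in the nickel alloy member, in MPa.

Equilibrium of a rigid end plate with no external load gives equal and opposite internal forces ±P in the two members. Since α_{copper} > α_{nickel alloy}, heating drives the copper into compression and the nickel alloy into tension.
Setting the final lengths equal and cancelling L: (α₁ − α₂)ΔT = P/(A₁E₁) + P/(A₂E₂).
|α₁ − α₂|·ΔT = 4×10⁻⁶ × 32 = 0.000128.
1/(A₁E₁) + 1/(A₂E₂) = 1/(1600×123×10³) + 1/(1350×205×10³) = 8.695×10⁻⁹ N⁻¹.
So P = 0.000128 / 8.695×10⁻⁹ = 14.72 kN.
σ_{nickel alloy} = P/A₂ = 14720/1350 = 10.9 MPa, tensile.

σ ≈ 10.9 MPa (tensile)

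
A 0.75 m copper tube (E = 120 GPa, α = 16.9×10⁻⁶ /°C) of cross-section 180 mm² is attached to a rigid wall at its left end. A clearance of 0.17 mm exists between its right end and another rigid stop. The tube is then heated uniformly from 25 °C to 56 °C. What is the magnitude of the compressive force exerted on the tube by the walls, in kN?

P ≈ 6.42 kN

If the wall were absent the tube would grow by αΔT L = 16.9×10⁻⁶ × 31 × 750 = 0.3929 mm.
The gap closes (δ_free > 0.17 mm) and the wall then resists a further 0.3929 − 0.17 = 0.2229 mm of expansion.
Compatibility: PL/(AE) = 0.2229 mm, so σ = P/A = E × (0.2229/750) = 35.67 MPa.
Force on the wall = σA = 35.67 × 180 mm² = 6.42 kN.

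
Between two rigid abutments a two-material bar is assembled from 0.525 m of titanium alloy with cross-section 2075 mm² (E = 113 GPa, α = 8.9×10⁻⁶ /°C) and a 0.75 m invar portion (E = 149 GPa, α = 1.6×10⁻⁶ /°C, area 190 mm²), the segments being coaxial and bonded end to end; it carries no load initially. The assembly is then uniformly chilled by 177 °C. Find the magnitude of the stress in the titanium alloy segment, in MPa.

σ ≈ 17.4 MPa (tensile)

If the supports were absent, the total length change would be Σ αᵢΔT Lᵢ = 8.9×10⁻⁶×177×525 + 1.6×10⁻⁶×177×750 = 1.039 mm.
The walls prevent any net length change, so an axial force P (same in every segment) develops. Compatibility: P · Σ Lᵢ/(AᵢEᵢ) = δ_free.
The series flexibility is Σ Lᵢ/(AᵢEᵢ) = 525/(2075×113×10³) + 750/(190×149×10³) = 2.873×10⁻⁵ mm/N.
So P = 1.039 / 2.873×10⁻⁵ = 36.18 kN, tensile.
σ_{titanium alloy} = P / A = 36180 / 2075 = 17.43 MPa.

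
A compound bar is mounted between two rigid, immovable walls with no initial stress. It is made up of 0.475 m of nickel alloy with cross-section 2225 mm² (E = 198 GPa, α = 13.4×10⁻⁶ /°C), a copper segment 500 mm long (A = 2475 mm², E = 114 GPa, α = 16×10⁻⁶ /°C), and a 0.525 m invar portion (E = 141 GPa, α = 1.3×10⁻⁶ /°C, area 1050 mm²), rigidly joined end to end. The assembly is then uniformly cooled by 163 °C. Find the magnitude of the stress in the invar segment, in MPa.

σ ≈ 365 MPa (tensile)

Free thermal contraction of the whole bar: Σ αᵢΔT Lᵢ = 13.4×10⁻⁶×163×475 + 16×10⁻⁶×163×500 + 1.3×10⁻⁶×163×525 = 2.453 mm.
The rigid supports impose zero overall length change; the single axial force P common to all segments must satisfy P Σ Lᵢ/(AᵢEᵢ) = δ_free.
The series flexibility is Σ Lᵢ/(AᵢEᵢ) = 475/(2225×198×10³) + 500/(2475×114×10³) + 525/(1050×141×10³) = 6.396×10⁻⁶ mm/N.
Hence P = δ_free / Σ(L/AE) = 2.453/6.396×10⁻⁶ = 383.5 kN (tensile).
σ_{invar} = P / A = 383500 / 1050 = 365.2 MPa.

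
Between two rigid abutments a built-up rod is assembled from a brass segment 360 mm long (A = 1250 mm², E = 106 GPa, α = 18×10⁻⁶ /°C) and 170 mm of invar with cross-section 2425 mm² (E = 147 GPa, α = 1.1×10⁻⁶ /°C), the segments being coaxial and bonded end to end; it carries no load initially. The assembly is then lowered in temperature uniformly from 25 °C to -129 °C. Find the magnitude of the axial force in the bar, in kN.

P ≈ 321 kN (tensile)

If the supports were absent, the total length change would be Σ αᵢΔT Lᵢ = 18×10⁻⁶×154×360 + 1.1×10⁻⁶×154×170 = 1.027 mm.
The walls prevent any net length change, so an axial force P (same in every segment) develops. Compatibility: P · Σ Lᵢ/(AᵢEᵢ) = δ_free.
Σ Lᵢ/(AᵢEᵢ) = 360/(1250×106×10³) + 170/(2425×147×10³) = 3.194×10⁻⁶ mm/N.
P = 1.027 / 3.194×10⁻⁶ = 321500 N = 321.5 kN, tensile.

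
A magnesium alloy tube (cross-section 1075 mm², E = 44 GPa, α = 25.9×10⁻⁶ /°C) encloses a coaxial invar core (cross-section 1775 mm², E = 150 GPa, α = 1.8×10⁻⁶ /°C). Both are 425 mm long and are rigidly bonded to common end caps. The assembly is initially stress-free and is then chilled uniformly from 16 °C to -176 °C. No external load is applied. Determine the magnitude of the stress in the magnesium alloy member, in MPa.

σ ≈ 173 MPa (tensile)

Equilibrium of a rigid end plate with no external load gives equal and opposite internal forces ±P in the two members. Since α_{magnesium alloy} > α_{invar}, cooling drives the magnesium alloy into tension and the invar into compression.
Compatibility of the two members (thermal + elastic change equal): (α₁ − α₂)ΔT = P·[1/(A₁E₁) + 1/(A₂E₂)].
|α₁ − α₂|·ΔT = 24.1×10⁻⁶ × 192 = 0.004627.
1/(A₁E₁) + 1/(A₂E₂) = 1/(1075×44×10³) + 1/(1775×150×10³) = 2.49×10⁻⁸ N⁻¹.
P = 0.004627 / 2.49×10⁻⁸ = 185800 N = 185.8 kN.
σ_{magnesium alloy} = P/A₁ = 185800/1075 = 172.9 MPa, tensile.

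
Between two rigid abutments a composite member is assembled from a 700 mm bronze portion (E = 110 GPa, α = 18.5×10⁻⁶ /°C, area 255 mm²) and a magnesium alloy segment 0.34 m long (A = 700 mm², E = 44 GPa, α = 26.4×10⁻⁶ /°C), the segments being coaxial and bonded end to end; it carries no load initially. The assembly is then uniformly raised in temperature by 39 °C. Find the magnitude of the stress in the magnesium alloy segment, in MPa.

σ ≈ 33.9 MPa (compressive)

Free thermal expansion of the whole bar: Σ αᵢΔT Lᵢ = 18.5×10⁻⁶×39×700 + 26.4×10⁻⁶×39×340 = 0.8551 mm.
The walls prevent any net length change, so an axial force P (same in every segment) develops. Compatibility: P · Σ Lᵢ/(AᵢEᵢ) = δ_free.
Σ Lᵢ/(AᵢEᵢ) = 700/(255×110×10³) + 340/(700×44×10³) = 3.599×10⁻⁵ mm/N.
So P = 0.8551 / 3.599×10⁻⁵ = 23.76 kN, compressive.
σ_{magnesium alloy} = P / A = 23760 / 700 = 33.94 MPa.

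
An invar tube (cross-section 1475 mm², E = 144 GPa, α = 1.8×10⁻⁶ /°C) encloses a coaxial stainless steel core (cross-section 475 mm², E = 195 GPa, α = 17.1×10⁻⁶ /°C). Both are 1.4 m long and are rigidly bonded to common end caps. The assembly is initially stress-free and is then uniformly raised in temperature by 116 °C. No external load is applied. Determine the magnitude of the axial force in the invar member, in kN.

P ≈ 114 kN (tensile in the invar)

The stainless steel has the larger α, so on heating it would change length more than the invar if both were free. The rigid plates force a common final length, so the stainless steel is put into compression and the invar into tension, with equal and opposite forces P (no external load).
Equating the net (thermal + elastic) strains gives |α₁ − α₂|·ΔT = P·[1/(A₁E₁) + 1/(A₂E₂)].
|α₁ − α₂|·ΔT = 15.3×10⁻⁶ × 116 = 0.001775.
1/(A₁E₁) + 1/(A₂E₂) = 1/(1475×144×10³) + 1/(475×195×10³) = 1.55×10⁻⁸ N⁻¹.
P = 0.001775 / 1.55×10⁻⁸ = 114500 N = 114.5 kN.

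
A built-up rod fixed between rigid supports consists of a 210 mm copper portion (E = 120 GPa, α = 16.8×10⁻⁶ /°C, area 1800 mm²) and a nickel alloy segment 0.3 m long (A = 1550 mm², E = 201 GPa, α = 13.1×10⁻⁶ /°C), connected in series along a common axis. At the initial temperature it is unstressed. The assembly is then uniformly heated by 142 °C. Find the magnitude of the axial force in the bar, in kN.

P ≈ 547 kN (compressive)

Free thermal expansion of the whole bar: Σ αᵢΔT Lᵢ = 16.8×10⁻⁶×142×210 + 13.1×10⁻⁶×142×300 = 1.059 mm.
The rigid supports impose zero overall length change; the single axial force P common to all segments must satisfy P Σ Lᵢ/(AᵢEᵢ) = δ_free.
The series flexibility is Σ Lᵢ/(AᵢEᵢ) = 210/(1800×120×10³) + 300/(1550×201×10³) = 1.935×10⁻⁶ mm/N.
So P = 1.059 / 1.935×10⁻⁶ = 547.3 kN, compressive.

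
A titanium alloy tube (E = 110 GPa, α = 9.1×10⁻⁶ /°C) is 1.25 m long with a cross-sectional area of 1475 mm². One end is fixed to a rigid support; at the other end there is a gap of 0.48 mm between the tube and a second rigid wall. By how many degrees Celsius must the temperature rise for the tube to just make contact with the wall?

ΔT ≈ 42.2 °C

The gap closes when αΔT L = 0.48 mm, since the tube is still unstressed at that instant.
So ΔT = g/(αL) = 0.48/(9.1×10⁻⁶ × 1250) = 42.2 °C.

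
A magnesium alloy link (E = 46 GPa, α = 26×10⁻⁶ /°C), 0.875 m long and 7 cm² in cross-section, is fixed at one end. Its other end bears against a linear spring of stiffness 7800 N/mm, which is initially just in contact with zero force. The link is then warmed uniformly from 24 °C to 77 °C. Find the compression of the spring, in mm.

δ ≈ 0.995 mm

The unrestrained thermal change is αΔT L = 26×10⁻⁶ × 53 × 875 = 1.206 mm.
With a force P in the spring, the elastic change of the link is PL/(AE) and that of the spring is P/k; compatibility requires their sum to equal δ_free.
P [ L/(AE) + 1/k ] = δ_free → P [ 875/(700×46×10³) + 1/(7800) ] = 1.206.
P = 1.206 / 0.0001554 = 7760 N.
Spring compression = P/k = 7760/(7800) = 0.9949 mm.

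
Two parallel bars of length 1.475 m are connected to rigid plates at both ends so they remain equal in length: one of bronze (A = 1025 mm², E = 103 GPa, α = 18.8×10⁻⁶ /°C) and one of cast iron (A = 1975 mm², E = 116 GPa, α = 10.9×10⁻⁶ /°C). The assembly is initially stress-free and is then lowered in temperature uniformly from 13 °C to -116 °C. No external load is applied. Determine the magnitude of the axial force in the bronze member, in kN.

The bronze has the larger α, so on cooling it would change length more than the cast iron if both were free. The rigid plates force a common final length, so the bronze is put into tension and the cast iron into compression, with equal and opposite forces P (no external load).
Equating the net (thermal + elastic) strains gives |α₁ − α₂|·ΔT = P·[1/(A₁E₁) + 1/(A₂E₂)].
|α₁ − α₂|·ΔT = 7.9×10⁻⁶ × 129 = 0.001019.
1/(A₁E₁) + 1/(A₂E₂) = 1/(1025×103×10³) + 1/(1975×116×10³) = 1.384×10⁻⁸ N⁻¹.
So P = 0.001019 / 1.384×10⁻⁸ = 73.65 kN.

P ≈ 73.7 kN (tensile in the bronze)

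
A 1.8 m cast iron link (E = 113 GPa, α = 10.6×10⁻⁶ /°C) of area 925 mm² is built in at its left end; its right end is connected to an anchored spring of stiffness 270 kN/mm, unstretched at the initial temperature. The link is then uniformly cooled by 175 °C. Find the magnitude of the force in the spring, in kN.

P ≈ 160 kN

Free thermal contraction: δ_free = αΔT L = 10.6×10⁻⁶ × 175 × 1800 = 3.339 mm.
With a force P in the spring, the elastic change of the link is PL/(AE) and that of the spring is P/k; compatibility requires their sum to equal δ_free.
P [ L/(AE) + 1/k ] = δ_free → P [ 1800/(925×113×10³) + 1/(270×10³) ] = 3.339.
P = 3.339 / 2.092×10⁻⁵ = 159600 N.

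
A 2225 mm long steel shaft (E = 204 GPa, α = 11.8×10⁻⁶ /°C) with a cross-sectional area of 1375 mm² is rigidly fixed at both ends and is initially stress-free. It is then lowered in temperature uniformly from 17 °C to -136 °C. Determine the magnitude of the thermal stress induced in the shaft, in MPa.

The supports are rigid, so the total axial strain is zero. The restrained thermal strain is ε = αΔT = 11.8×10⁻⁶ × 153 = 1805.4×10⁻⁶.
σ = EαΔT = 204×10³ × 11.8×10⁻⁶ × 153 = 368.3 MPa (tensile; the shaft is trying to contract).

σ ≈ 368 MPa (tensile)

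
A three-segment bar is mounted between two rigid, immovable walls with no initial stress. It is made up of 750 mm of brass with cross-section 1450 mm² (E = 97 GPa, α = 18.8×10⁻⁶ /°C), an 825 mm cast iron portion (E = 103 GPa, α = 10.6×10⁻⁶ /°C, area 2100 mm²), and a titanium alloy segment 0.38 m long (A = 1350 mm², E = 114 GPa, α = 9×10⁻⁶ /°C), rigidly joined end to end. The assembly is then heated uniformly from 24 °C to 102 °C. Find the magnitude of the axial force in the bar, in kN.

If the supports were absent, the total length change would be Σ αᵢΔT Lᵢ = 18.8×10⁻⁶×78×750 + 10.6×10⁻⁶×78×825 + 9×10⁻⁶×78×380 = 2.049 mm.
Since the ends are fixed, an axial force P builds up, equal in every segment, with P · Σ Lᵢ/(AᵢEᵢ) = δ_free.
Σ Lᵢ/(AᵢEᵢ) = 750/(1450×97×10³) + 825/(2100×103×10³) + 380/(1350×114×10³) = 1.162×10⁻⁵ mm/N.
Hence P = δ_free / Σ(L/AE) = 2.049/1.162×10⁻⁵ = 176.4 kN (compressive).

P ≈ 176 kN (compressive)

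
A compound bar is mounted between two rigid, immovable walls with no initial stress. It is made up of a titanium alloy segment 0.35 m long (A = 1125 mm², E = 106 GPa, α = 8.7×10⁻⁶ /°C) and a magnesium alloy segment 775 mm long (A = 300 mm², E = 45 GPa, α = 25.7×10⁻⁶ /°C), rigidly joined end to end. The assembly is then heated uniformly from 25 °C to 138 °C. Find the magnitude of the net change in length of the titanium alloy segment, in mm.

If the supports were absent, the total length change would be Σ αᵢΔT Lᵢ = 8.7×10⁻⁶×113×350 + 25.7×10⁻⁶×113×775 = 2.595 mm.
The walls prevent any net length change, so an axial force P (same in every segment) develops. Compatibility: P · Σ Lᵢ/(AᵢEᵢ) = δ_free.
The series flexibility is Σ Lᵢ/(AᵢEᵢ) = 350/(1125×106×10³) + 775/(300×45×10³) = 6.034×10⁻⁵ mm/N.
So P = 2.595 / 6.034×10⁻⁵ = 43 kN, compressive.
For the titanium alloy segment, free thermal change = 8.7×10⁻⁶×113×350 = 0.3441 mm and elastic change from P = 43000×350/(1125×106×10³) = 0.1262 mm; these oppose, so the net change is 0.218 mm (segment lengthens).

|ΔL| ≈ 0.218 mm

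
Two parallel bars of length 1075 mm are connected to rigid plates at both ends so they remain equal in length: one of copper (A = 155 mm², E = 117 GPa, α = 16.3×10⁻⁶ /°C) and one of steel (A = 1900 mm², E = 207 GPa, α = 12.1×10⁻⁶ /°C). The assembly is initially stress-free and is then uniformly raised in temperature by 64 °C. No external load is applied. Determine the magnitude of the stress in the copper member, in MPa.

The copper has the larger α, so on heating it would change length more than the steel if both were free. The rigid plates force a common final length, so the copper is put into compression and the steel into tension, with equal and opposite forces P (no external load).
Setting the final lengths equal and cancelling L: (α₁ − α₂)ΔT = P/(A₁E₁) + P/(A₂E₂).
|α₁ − α₂|·ΔT = 4.2×10⁻⁶ × 64 = 0.0002688.
1/(A₁E₁) + 1/(A₂E₂) = 1/(155×117×10³) + 1/(1900×207×10³) = 5.768×10⁻⁸ N⁻¹.
So P = 0.0002688 / 5.768×10⁻⁸ = 4.66 kN.
σ_{copper} = P/A₁ = 4660/155 = 30.06 MPa, compressive.

σ ≈ 30.1 MPa (compressive)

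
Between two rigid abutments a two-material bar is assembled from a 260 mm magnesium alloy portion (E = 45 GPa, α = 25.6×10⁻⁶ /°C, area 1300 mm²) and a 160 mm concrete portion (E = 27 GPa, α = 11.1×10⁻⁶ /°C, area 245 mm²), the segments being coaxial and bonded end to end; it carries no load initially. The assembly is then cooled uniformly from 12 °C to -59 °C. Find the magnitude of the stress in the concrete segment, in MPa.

Free thermal contraction of the whole bar: Σ αᵢΔT Lᵢ = 25.6×10⁻⁶×71×260 + 11.1×10⁻⁶×71×160 = 0.5987 mm.
The rigid supports impose zero overall length change; the single axial force P common to all segments must satisfy P Σ Lᵢ/(AᵢEᵢ) = δ_free.
Σ Lᵢ/(AᵢEᵢ) = 260/(1300×45×10³) + 160/(245×27×10³) = 2.863×10⁻⁵ mm/N.
Hence P = δ_free / Σ(L/AE) = 0.5987/2.863×10⁻⁵ = 20.91 kN (tensile).
σ_{concrete} = P / A = 20910 / 245 = 85.34 MPa.

σ ≈ 85.3 MPa (tensile)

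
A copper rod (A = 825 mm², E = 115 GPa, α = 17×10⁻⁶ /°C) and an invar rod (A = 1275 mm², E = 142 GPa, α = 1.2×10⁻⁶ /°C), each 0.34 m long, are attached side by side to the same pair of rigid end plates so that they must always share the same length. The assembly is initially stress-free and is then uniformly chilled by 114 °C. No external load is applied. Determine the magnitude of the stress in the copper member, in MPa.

Both members must finish at the same length. With the larger α, the copper tends to over-contract; the plates restrain it, putting the copper in tension and the invar in compression. With no external load the two internal forces are equal and opposite, magnitude P.
Setting the final lengths equal and cancelling L: (α₁ − α₂)ΔT = P/(A₁E₁) + P/(A₂E₂).
|α₁ − α₂|·ΔT = 15.8×10⁻⁶ × 114 = 0.001801.
1/(A₁E₁) + 1/(A₂E₂) = 1/(825×115×10³) + 1/(1275×142×10³) = 1.606×10⁻⁸ N⁻¹.
P = 0.001801 / 1.606×10⁻⁸ = 112100 N = 112.1 kN.
σ_{copper} = P/A₁ = 112100/825 = 135.9 MPa, tensile.

σ ≈ 136 MPa (tensile)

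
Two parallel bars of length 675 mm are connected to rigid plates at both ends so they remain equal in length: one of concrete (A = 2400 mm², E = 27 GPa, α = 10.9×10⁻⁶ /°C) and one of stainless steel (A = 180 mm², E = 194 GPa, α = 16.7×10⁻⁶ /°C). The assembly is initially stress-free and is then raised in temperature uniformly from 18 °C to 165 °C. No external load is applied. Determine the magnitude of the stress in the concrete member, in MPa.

The stainless steel has the larger α, so on heating it would change length more than the concrete if both were free. The rigid plates force a common final length, so the stainless steel is put into compression and the concrete into tension, with equal and opposite forces P (no external load).
Compatibility of the two members (thermal + elastic change equal): (α₁ − α₂)ΔT = P·[1/(A₁E₁) + 1/(A₂E₂)].
|α₁ − α₂|·ΔT = 5.8×10⁻⁶ × 147 = 0.0008526.
1/(A₁E₁) + 1/(A₂E₂) = 1/(2400×27×10³) + 1/(180×194×10³) = 4.407×10⁻⁸ N⁻¹.
P = 0.0008526 / 4.407×10⁻⁸ = 19350 N = 19.35 kN.
σ_{concrete} = P/A₁ = 19350/2400 = 8.061 MPa, tensile.

σ ≈ 8.06 MPa (tensile)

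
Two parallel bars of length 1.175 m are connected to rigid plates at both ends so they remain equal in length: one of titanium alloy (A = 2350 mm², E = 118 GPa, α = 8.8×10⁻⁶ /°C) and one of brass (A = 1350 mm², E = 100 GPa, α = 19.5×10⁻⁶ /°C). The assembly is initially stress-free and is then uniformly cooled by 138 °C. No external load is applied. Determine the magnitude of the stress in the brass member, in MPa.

Both members must finish at the same length. With the larger α, the brass tends to over-contract; the plates restrain it, putting the brass in tension and the titanium alloy in compression. With no external load the two internal forces are equal and opposite, magnitude P.
Setting the final lengths equal and cancelling L: (α₁ − α₂)ΔT = P/(A₁E₁) + P/(A₂E₂).
|α₁ − α₂|·ΔT = 10.7×10⁻⁶ × 138 = 0.001477.
1/(A₁E₁) + 1/(A₂E₂) = 1/(2350×118×10³) + 1/(1350×100×10³) = 1.101×10⁻⁸ N⁻¹.
So P = 0.001477 / 1.101×10⁻⁸ = 134.1 kN.
σ_{brass} = P/A₂ = 134100/1350 = 99.31 MPa, tensile.

σ ≈ 99.3 MPa (tensile)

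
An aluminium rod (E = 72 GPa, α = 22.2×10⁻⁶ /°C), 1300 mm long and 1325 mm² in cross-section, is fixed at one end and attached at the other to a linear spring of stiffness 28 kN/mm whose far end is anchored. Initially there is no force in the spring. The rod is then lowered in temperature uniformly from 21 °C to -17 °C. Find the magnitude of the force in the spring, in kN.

P ≈ 22.2 kN

If the spring were absent the rod would shorten by αΔT L = 22.2×10⁻⁶ × 38 × 1300 = 1.097 mm.
With a force P in the spring, the elastic change of the rod is PL/(AE) and that of the spring is P/k; compatibility requires their sum to equal δ_free.
So P = δ_free / [L/(AE) + 1/k] = 1.097 / [ 1300/(1325×72×10³) + 1/(28×10³) ].
P = 1.097 / 4.934×10⁻⁵ = 22230 N.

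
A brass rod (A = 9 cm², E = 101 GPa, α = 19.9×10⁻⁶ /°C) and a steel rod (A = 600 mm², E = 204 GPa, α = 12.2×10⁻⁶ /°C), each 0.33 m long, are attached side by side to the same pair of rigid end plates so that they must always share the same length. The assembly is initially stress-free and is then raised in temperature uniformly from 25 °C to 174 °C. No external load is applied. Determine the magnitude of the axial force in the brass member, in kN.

Both members must finish at the same length. With the larger α, the brass tends to over-expand; the plates restrain it, putting the brass in compression and the steel in tension. With no external load the two internal forces are equal and opposite, magnitude P.
Setting the final lengths equal and cancelling L: (α₁ − α₂)ΔT = P/(A₁E₁) + P/(A₂E₂).
|α₁ − α₂|·ΔT = 7.7×10⁻⁶ × 149 = 0.001147.
1/(A₁E₁) + 1/(A₂E₂) = 1/(900×101×10³) + 1/(600×204×10³) = 1.917×10⁻⁸ N⁻¹.
So P = 0.001147 / 1.917×10⁻⁸ = 59.85 kN.

P ≈ 59.8 kN (compressive in the brass)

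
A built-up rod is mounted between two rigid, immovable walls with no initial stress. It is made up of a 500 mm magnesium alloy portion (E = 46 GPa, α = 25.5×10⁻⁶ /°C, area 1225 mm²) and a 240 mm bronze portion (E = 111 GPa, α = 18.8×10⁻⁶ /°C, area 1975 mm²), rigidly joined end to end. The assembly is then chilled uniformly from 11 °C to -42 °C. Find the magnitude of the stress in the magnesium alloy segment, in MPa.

σ ≈ 74.9 MPa (tensile)

If the supports were absent, the total length change would be Σ αᵢΔT Lᵢ = 25.5×10⁻⁶×53×500 + 18.8×10⁻⁶×53×240 = 0.9149 mm.
Since the ends are fixed, an axial force P builds up, equal in every segment, with P · Σ Lᵢ/(AᵢEᵢ) = δ_free.
Σ Lᵢ/(AᵢEᵢ) = 500/(1225×46×10³) + 240/(1975×111×10³) = 9.968×10⁻⁶ mm/N.
So P = 0.9149 / 9.968×10⁻⁶ = 91.78 kN, tensile.
σ_{magnesium alloy} = P / A = 91780 / 1225 = 74.93 MPa.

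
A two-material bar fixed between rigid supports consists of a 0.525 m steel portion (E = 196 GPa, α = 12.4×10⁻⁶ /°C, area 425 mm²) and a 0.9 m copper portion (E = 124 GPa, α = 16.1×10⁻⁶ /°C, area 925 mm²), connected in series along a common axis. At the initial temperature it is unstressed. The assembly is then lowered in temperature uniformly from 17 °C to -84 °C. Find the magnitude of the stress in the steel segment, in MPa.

σ ≈ 353 MPa (tensile)

With the walls removed the bar would change length by δ_free = Σ αᵢΔT Lᵢ = 12.4×10⁻⁶×101×525 + 16.1×10⁻⁶×101×900 = 2.121 mm.
The rigid supports impose zero overall length change; the single axial force P common to all segments must satisfy P Σ Lᵢ/(AᵢEᵢ) = δ_free.
Σ Lᵢ/(AᵢEᵢ) = 525/(425×196×10³) + 900/(925×124×10³) = 1.415×10⁻⁵ mm/N.
So P = 2.121 / 1.415×10⁻⁵ = 149.9 kN, tensile.
σ_{steel} = P / A = 149900 / 425 = 352.7 MPa.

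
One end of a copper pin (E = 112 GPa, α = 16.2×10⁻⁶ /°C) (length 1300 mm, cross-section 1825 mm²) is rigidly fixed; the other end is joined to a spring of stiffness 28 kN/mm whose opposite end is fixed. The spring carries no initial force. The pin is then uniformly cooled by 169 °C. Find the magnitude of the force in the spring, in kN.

P ≈ 84.6 kN

Free thermal contraction: δ_free = αΔT L = 16.2×10⁻⁶ × 169 × 1300 = 3.559 mm.
Let P be the tensile force in the spring. The pin extends elastically by PL/(AE) and the spring stretches by P/k; together these equal δ_free.
So P = δ_free / [L/(AE) + 1/k] = 3.559 / [ 1300/(1825×112×10³) + 1/(28×10³) ].
P = 3.559 / 4.207×10⁻⁵ = 84590 N.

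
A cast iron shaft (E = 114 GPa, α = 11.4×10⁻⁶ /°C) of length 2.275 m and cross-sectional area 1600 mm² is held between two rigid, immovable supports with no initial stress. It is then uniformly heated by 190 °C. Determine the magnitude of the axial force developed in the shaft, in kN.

P ≈ 395 kN (compressive)

With zero net strain, σ = E·αΔT = 114 GPa × 11.4×10⁻⁶ × 190 = 246.9 MPa.
P = AEαΔT = 1600 × 114×10³ × 11.4×10⁻⁶ × 190 = 395.1 kN (compressive).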